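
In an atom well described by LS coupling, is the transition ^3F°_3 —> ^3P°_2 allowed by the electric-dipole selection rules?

Reading off the term symbols: S 1→1, L 3→1, J 3→2, parity odd→odd.
Parity must change: odd → odd — fails.
ΔS = 0: S: 1 → 1 — passes.
ΔL = 0, ±1 (not L=0↔0): L: 3 → 1, ΔL = -2 — fails.
ΔJ = 0, ±1 (not J=0↔0): J: 3 → 2, ΔJ = -1 — passes.
Rule(s) violated: parity, ΔL.

forbidden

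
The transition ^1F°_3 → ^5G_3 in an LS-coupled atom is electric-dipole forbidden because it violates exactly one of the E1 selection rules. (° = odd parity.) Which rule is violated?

the ΔS = 0 rule

Parity must change: odd → even — ok.
ΔS = 0: S: 0 → 2 — fails.
ΔL = 0, ±1 (not L=0↔0): L: 3 → 4, ΔL = +1 — ok.
ΔJ = 0, ±1 (not J=0↔0): J: 3 → 3, ΔJ = +0 — ok.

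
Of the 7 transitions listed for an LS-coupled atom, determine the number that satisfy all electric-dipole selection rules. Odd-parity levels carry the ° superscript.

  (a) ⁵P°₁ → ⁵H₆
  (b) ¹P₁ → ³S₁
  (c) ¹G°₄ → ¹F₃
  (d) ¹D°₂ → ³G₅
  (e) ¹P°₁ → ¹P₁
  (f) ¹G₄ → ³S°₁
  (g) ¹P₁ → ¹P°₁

3

(a) forbidden (ΔL, ΔJ fail)
(b) forbidden (parity, ΔS fail)
(c) allowed
(d) forbidden (ΔS, ΔL, ΔJ fail)
(e) allowed
(f) forbidden (ΔS, ΔL, ΔJ fail)
(g) allowed
Total allowed: 3 of 7.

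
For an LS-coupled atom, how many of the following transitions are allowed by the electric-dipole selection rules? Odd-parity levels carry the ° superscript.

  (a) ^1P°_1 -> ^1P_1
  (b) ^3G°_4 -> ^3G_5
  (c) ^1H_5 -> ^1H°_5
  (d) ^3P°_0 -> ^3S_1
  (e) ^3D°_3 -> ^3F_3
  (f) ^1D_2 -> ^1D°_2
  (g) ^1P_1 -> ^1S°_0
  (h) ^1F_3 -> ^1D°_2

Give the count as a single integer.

8

(a) allowed
(b) allowed
(c) allowed
(d) allowed
(e) allowed
(f) allowed
(g) allowed
(h) allowed
Total allowed: 8 of 8.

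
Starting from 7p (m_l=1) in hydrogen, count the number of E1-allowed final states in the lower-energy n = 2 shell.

1

E1 requires Δl = ±1, so l_f ∈ {0, 2}; with 0 ≤ l_f ≤ n_f−1 = 1, the allowed l_f values are {0}.
For l_f = 0: m_f ∈ {m_i−1, m_i, m_i+1} ∩ [−0, 0] = {0} → 1 state.
Total: 1.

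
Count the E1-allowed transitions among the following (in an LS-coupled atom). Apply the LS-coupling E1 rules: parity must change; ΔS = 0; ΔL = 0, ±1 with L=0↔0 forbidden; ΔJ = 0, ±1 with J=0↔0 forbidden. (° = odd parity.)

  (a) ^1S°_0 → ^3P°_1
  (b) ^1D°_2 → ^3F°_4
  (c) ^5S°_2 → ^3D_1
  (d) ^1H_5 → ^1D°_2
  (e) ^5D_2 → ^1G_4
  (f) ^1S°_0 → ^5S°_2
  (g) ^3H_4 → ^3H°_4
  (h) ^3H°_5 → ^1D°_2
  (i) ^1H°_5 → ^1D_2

1

(a) forbidden (parity, ΔS fail)
(b) forbidden (parity, ΔS, ΔJ fail)
(c) forbidden (ΔS, ΔL fail)
(d) forbidden (ΔL, ΔJ fail)
(e) forbidden (parity, ΔS, ΔL, ΔJ fail)
(f) forbidden (parity, ΔS, ΔL, ΔJ fail)
(g) allowed
(h) forbidden (parity, ΔS, ΔL, ΔJ fail)
(i) forbidden (ΔL, ΔJ fail)
Total allowed: 1 of 9.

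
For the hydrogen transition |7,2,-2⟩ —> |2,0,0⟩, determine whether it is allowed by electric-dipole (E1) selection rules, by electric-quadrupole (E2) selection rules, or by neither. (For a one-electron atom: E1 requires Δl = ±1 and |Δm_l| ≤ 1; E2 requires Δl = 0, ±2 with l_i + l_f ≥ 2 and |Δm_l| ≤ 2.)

Δl = 0 − 2 = -2; l_i + l_f = 2.
Δm_l = +2.
E1 (Δl = ±1, |Δm_l| ≤ 1): not satisfied.
E2 (Δl = 0,±2, l_i+l_f ≥ 2, |Δm_l| ≤ 2): satisfied.

E2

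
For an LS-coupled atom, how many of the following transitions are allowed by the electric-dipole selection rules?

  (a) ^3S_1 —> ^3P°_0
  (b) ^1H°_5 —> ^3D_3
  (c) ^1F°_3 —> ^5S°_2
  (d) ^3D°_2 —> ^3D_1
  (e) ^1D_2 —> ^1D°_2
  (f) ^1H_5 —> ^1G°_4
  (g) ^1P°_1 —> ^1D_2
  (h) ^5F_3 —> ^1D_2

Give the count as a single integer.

5

(a) allowed
(b) forbidden (ΔS, ΔL, ΔJ fail)
(c) forbidden (parity, ΔS, ΔL fail)
(d) allowed
(e) allowed
(f) allowed
(g) allowed
(h) forbidden (parity, ΔS fail)
Total allowed: 5 of 8.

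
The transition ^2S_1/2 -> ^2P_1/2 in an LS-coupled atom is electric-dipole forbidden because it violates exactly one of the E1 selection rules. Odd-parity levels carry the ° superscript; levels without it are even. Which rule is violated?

parity

Reading off the term symbols: S 1/2→1/2, L 0→1, J 1/2→1/2, parity even→even.
ΔS = 0: S: 1/2 → 1/2 — satisfied.
ΔJ = 0, ±1 (not J=0↔0): J: 1/2 → 1/2, ΔJ = +0 — satisfied.
ΔL = 0, ±1 (not L=0↔0): L: 0 → 1, ΔL = +1 — satisfied.
Parity must change: even → even — violated.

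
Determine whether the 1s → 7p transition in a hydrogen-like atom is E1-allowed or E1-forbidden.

Initial l = 0, final l = 1, so Δl = +1. E1 requires Δl = ±1: satisfied.
All E1 selection rules are satisfied.

allowed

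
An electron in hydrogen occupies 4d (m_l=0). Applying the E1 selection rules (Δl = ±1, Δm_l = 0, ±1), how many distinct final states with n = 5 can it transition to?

6

E1 requires Δl = ±1, so l_f ∈ {1, 3}; with 0 ≤ l_f ≤ n_f−1 = 4, the allowed l_f values are {1, 3}.
For l_f = 1: m_f ∈ {m_i−1, m_i, m_i+1} ∩ [−1, 1] = {-1, 0, 1} → 3 states.
For l_f = 3: m_f ∈ {m_i−1, m_i, m_i+1} ∩ [−3, 3] = {-1, 0, 1} → 3 states.
Total: 6.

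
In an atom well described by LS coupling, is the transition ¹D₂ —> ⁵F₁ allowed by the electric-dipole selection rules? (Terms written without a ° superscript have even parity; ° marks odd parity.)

forbidden

Initial level: S=0, L=2, J=2, parity even. Final level: S=2, L=3, J=1, parity even.
Parity must change: even → even — violated.
ΔS = 0: S: 0 → 2 — violated.
ΔL = 0, ±1 (not L=0↔0): L: 2 → 3, ΔL = +1 — satisfied.
ΔJ = 0, ±1 (not J=0↔0): J: 2 → 1, ΔJ = -1 — satisfied.
Rule(s) violated: parity, ΔS.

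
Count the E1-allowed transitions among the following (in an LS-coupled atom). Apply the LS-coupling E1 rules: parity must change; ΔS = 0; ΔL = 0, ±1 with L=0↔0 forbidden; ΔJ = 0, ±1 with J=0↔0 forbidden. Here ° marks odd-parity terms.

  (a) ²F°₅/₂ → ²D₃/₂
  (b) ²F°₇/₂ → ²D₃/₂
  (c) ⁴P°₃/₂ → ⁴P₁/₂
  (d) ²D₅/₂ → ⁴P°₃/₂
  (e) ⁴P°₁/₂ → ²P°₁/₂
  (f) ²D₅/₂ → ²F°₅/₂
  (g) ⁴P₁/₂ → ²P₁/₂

3

(a) allowed
(b) forbidden (ΔJ fails)
(c) allowed
(d) forbidden (ΔS fails)
(e) forbidden (parity, ΔS fail)
(f) allowed
(g) forbidden (parity, ΔS fail)
Total allowed: 3 of 7.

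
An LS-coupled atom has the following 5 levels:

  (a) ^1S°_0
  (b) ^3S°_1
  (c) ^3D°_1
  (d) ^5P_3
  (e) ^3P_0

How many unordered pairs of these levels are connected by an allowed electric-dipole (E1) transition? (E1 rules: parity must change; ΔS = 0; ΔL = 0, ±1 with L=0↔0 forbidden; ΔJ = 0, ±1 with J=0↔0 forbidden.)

(a)–(b): forbidden (parity, ΔS, ΔL).
(a)–(c): forbidden (parity, ΔS, ΔL).
(a)–(d): forbidden (ΔS, ΔJ).
(a)–(e): forbidden (ΔS, ΔJ).
(b)–(c): forbidden (parity, ΔL).
(b)–(d): forbidden (ΔS, ΔJ).
(b)–(e): allowed.
(c)–(d): forbidden (ΔS, ΔJ).
(c)–(e): allowed.
(d)–(e): forbidden (parity, ΔS, ΔJ).
Allowed pairs: 2 of 10.

2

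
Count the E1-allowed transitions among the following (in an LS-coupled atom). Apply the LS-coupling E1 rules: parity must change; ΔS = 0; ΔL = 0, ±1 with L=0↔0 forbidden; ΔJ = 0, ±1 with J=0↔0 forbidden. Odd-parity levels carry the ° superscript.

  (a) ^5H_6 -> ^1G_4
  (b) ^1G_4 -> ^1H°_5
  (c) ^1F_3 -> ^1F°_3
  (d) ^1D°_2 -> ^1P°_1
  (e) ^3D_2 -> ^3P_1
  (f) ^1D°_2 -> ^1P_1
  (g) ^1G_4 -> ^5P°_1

(a) forbidden (parity, ΔS, ΔJ fail)
(b) allowed
(c) allowed
(d) forbidden (parity fails)
(e) forbidden (parity fails)
(f) allowed
(g) forbidden (ΔS, ΔL, ΔJ fail)
Total allowed: 3 of 7.

3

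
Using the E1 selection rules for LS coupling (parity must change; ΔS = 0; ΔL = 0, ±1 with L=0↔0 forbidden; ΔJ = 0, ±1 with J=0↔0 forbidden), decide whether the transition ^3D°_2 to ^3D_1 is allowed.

Initial level: S=1, L=2, J=2, parity odd. Final level: S=1, L=2, J=1, parity even.
Parity must change: odd → even — ok.
ΔS = 0: S: 1 → 1 — ok.
ΔL = 0, ±1 (not L=0↔0): L: 2 → 2, ΔL = +0 — ok.
ΔJ = 0, ±1 (not J=0↔0): J: 2 → 1, ΔJ = -1 — ok.
All four E1 rules are satisfied.

allowed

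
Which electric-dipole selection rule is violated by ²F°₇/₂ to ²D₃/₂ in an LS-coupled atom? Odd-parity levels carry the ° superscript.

the ΔJ = 0, ±1 rule

Reading off the term symbols: S 1/2→1/2, L 3→2, J 7/2→3/2, parity odd→even.
ΔS = 0: S: 1/2 → 1/2 — ✓.
Parity must change: odd → even — ✓.
ΔL = 0, ±1 (not L=0↔0): L: 3 → 2, ΔL = -1 — ✓.
ΔJ = 0, ±1 (not J=0↔0): J: 7/2 → 3/2, ΔJ = -2 — ✗.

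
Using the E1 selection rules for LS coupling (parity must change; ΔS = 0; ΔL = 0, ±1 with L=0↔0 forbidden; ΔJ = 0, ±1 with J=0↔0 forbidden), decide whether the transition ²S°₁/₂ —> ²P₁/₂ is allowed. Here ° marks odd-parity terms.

Reading off the term symbols: S 1/2→1/2, L 0→1, J 1/2→1/2, parity odd→even.
ΔL = 0, ±1 (not L=0↔0): L: 0 → 1, ΔL = +1 — satisfied.
Parity must change: odd → even — satisfied.
ΔJ = 0, ±1 (not J=0↔0): J: 1/2 → 1/2, ΔJ = +0 — satisfied.
ΔS = 0: S: 1/2 → 1/2 — satisfied.
All four E1 rules are satisfied.

allowed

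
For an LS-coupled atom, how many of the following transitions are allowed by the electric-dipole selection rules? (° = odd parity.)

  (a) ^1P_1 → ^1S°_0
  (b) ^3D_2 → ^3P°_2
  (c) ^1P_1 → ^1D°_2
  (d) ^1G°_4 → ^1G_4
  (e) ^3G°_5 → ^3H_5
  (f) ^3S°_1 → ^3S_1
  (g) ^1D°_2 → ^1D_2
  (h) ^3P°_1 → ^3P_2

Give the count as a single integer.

7

(a) allowed
(b) allowed
(c) allowed
(d) allowed
(e) allowed
(f) forbidden (ΔL fails)
(g) allowed
(h) allowed
Total allowed: 7 of 8.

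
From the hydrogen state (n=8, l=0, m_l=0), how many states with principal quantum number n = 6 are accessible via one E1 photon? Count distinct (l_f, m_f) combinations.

E1 requires Δl = ±1, so l_f ∈ {-1, 1}; with 0 ≤ l_f ≤ n_f−1 = 5, the allowed l_f values are {1}.
For l_f = 1: m_f ∈ {m_i−1, m_i, m_i+1} ∩ [−1, 1] = {-1, 0, 1} → 3 states.
Total: 3.

3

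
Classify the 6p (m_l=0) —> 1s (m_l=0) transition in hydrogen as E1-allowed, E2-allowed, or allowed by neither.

Δl = 0 − 1 = -1; l_i + l_f = 1.
Δm_l = +0.
E1 (Δl = ±1, |Δm_l| ≤ 1): satisfied.
E2 (Δl = 0,±2, l_i+l_f ≥ 2, |Δm_l| ≤ 2): not satisfied.

E1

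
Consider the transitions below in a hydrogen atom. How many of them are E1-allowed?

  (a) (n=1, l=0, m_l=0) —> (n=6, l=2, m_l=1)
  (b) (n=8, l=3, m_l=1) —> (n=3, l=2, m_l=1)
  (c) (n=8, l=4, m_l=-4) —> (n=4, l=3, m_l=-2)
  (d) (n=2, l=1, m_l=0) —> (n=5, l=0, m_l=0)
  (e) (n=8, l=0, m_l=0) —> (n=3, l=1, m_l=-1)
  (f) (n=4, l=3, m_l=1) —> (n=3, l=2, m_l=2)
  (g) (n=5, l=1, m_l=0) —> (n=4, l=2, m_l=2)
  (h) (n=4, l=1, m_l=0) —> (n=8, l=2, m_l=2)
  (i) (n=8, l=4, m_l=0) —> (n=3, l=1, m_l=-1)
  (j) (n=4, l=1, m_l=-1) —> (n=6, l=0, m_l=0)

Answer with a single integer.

(a) forbidden — Δl = +2 (E1 requires Δl = ±1)
(b) allowed
(c) forbidden — Δm_l = +2 (E1 requires Δm_l = 0, ±1)
(d) allowed
(e) allowed
(f) allowed
(g) forbidden — Δm_l = +2 (E1 requires Δm_l = 0, ±1)
(h) forbidden — Δm_l = +2 (E1 requires Δm_l = 0, ±1)
(i) forbidden — Δl = -3 (E1 requires Δl = ±1)
(j) allowed
Total allowed: 5 of 10.

5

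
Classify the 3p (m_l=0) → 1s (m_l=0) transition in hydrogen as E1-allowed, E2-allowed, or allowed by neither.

E1

Δl = 0 − 1 = -1; l_i + l_f = 1.
Δm_l = +0.
E1 (Δl = ±1, |Δm_l| ≤ 1): satisfied.
E2 (Δl = 0,±2, l_i+l_f ≥ 2, |Δm_l| ≤ 2): not satisfied.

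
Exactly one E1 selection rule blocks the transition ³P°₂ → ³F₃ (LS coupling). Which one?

the ΔL = 0, ±1 rule

Initial level: S=1, L=1, J=2, parity odd. Final level: S=1, L=3, J=3, parity even.
Parity must change: odd → even — passes.
ΔS = 0: S: 1 → 1 — passes.
ΔL = 0, ±1 (not L=0↔0): L: 1 → 3, ΔL = +2 — fails.
ΔJ = 0, ±1 (not J=0↔0): J: 2 → 3, ΔJ = +1 — passes.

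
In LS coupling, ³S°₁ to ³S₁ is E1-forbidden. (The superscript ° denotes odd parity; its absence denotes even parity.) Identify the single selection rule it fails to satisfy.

the L=0 ↔ L=0 exclusion

Parity must change: odd → even — passes.
ΔS = 0: S: 1 → 1 — passes.
ΔL = 0, ±1 (not L=0↔0): L: 0 → 0, ΔL = +0 — fails.
ΔJ = 0, ±1 (not J=0↔0): J: 1 → 1, ΔJ = +0 — passes.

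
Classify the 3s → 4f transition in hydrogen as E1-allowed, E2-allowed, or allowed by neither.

neither

Δl = 3 − 0 = +3; l_i + l_f = 3.
E1 (Δl = ±1): not satisfied.
E2 (Δl = 0,±2, l_i+l_f ≥ 2): not satisfied.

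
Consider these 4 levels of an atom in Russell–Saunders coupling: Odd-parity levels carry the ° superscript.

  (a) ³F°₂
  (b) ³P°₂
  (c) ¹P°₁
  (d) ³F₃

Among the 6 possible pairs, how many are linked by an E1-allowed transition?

1

(a)–(b): forbidden (parity, ΔL).
(a)–(c): forbidden (parity, ΔS, ΔL).
(a)–(d): allowed.
(b)–(c): forbidden (parity, ΔS).
(b)–(d): forbidden (ΔL).
(c)–(d): forbidden (ΔS, ΔL, ΔJ).
Allowed pairs: 1 of 6.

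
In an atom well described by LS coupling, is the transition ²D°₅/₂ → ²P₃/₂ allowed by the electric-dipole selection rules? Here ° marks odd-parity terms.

allowed

Initial level: S=1/2, L=2, J=5/2, parity odd. Final level: S=1/2, L=1, J=3/2, parity even.
Parity must change: odd → even — passes.
ΔS = 0: S: 1/2 → 1/2 — passes.
ΔJ = 0, ±1 (not J=0↔0): J: 5/2 → 3/2, ΔJ = -1 — passes.
ΔL = 0, ±1 (not L=0↔0): L: 2 → 1, ΔL = -1 — passes.
All four E1 rules are satisfied.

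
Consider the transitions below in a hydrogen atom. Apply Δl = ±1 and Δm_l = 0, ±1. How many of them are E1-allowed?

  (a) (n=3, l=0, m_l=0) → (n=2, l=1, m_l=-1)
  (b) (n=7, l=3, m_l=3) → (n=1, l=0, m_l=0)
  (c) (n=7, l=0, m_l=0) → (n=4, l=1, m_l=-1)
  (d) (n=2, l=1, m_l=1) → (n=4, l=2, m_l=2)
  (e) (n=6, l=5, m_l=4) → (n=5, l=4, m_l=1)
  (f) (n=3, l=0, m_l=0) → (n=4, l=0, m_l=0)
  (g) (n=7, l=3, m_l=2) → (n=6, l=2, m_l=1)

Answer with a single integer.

4

(a) allowed
(b) forbidden — Δl = -3 (E1 requires Δl = ±1); Δm_l = -3 (E1 requires Δm_l = 0, ±1)
(c) allowed
(d) allowed
(e) forbidden — Δm_l = -3 (E1 requires Δm_l = 0, ±1)
(f) forbidden — Δl = +0 (E1 requires Δl = ±1)
(g) allowed
Total allowed: 4 of 7.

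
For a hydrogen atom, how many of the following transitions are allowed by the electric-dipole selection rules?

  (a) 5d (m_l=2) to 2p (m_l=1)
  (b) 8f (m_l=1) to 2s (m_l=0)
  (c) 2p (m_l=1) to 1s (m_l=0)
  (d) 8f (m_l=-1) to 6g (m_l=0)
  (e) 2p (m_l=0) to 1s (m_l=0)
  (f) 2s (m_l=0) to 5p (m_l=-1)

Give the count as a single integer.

(a) allowed
(b) forbidden — Δl = -3 (E1 requires Δl = ±1)
(c) allowed
(d) allowed
(e) allowed
(f) allowed
Total allowed: 5 of 6.

5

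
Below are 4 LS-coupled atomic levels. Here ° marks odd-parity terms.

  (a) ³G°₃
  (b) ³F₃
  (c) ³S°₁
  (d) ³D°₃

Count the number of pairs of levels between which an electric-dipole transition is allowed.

2

(a)–(b): allowed.
(a)–(c): forbidden (parity, ΔL, ΔJ).
(a)–(d): forbidden (parity, ΔL).
(b)–(c): forbidden (ΔL, ΔJ).
(b)–(d): allowed.
(c)–(d): forbidden (parity, ΔL, ΔJ).
Allowed pairs: 2 of 6.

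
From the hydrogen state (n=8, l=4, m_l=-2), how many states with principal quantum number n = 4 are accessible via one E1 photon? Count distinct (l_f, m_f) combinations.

E1 requires Δl = ±1, so l_f ∈ {3, 5}; with 0 ≤ l_f ≤ n_f−1 = 3, the allowed l_f values are {3}.
For l_f = 3: m_f ∈ {m_i−1, m_i, m_i+1} ∩ [−3, 3] = {-3, -2, -1} → 3 states.
Total: 3.

3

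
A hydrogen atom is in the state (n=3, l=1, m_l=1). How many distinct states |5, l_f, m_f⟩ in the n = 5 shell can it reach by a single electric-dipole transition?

4

E1 requires Δl = ±1, so l_f ∈ {0, 2}; with 0 ≤ l_f ≤ n_f−1 = 4, the allowed l_f values are {0, 2}.
For l_f = 0: m_f ∈ {m_i−1, m_i, m_i+1} ∩ [−0, 0] = {0} → 1 state.
For l_f = 2: m_f ∈ {m_i−1, m_i, m_i+1} ∩ [−2, 2] = {0, 1, 2} → 3 states.
Total: 4.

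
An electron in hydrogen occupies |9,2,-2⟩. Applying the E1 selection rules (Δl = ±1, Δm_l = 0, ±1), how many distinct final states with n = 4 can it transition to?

4

E1 requires Δl = ±1, so l_f ∈ {1, 3}; with 0 ≤ l_f ≤ n_f−1 = 3, the allowed l_f values are {1, 3}.
For l_f = 1: m_f ∈ {m_i−1, m_i, m_i+1} ∩ [−1, 1] = {-1} → 1 state.
For l_f = 3: m_f ∈ {m_i−1, m_i, m_i+1} ∩ [−3, 3] = {-3, -2, -1} → 3 states.
Total: 4.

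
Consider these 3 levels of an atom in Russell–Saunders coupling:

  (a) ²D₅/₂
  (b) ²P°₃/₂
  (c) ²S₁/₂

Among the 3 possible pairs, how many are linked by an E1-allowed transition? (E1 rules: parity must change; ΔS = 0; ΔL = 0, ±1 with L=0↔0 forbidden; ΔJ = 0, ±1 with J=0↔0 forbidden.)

2

(a)–(b): allowed.
(a)–(c): forbidden (parity, ΔL, ΔJ).
(b)–(c): allowed.
Allowed pairs: 2 of 3.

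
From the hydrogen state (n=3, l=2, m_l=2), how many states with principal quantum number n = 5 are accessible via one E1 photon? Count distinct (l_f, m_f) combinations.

4

E1 requires Δl = ±1, so l_f ∈ {1, 3}; with 0 ≤ l_f ≤ n_f−1 = 4, the allowed l_f values are {1, 3}.
For l_f = 1: m_f ∈ {m_i−1, m_i, m_i+1} ∩ [−1, 1] = {1} → 1 state.
For l_f = 3: m_f ∈ {m_i−1, m_i, m_i+1} ∩ [−3, 3] = {1, 2, 3} → 3 states.
Total: 4.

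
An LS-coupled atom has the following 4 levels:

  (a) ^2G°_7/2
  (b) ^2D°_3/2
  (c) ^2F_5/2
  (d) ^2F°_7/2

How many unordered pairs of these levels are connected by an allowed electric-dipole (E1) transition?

(a)–(b): forbidden (parity, ΔL, ΔJ).
(a)–(c): allowed.
(a)–(d): forbidden (parity).
(b)–(c): allowed.
(b)–(d): forbidden (parity, ΔJ).
(c)–(d): allowed.
Allowed pairs: 3 of 6.

3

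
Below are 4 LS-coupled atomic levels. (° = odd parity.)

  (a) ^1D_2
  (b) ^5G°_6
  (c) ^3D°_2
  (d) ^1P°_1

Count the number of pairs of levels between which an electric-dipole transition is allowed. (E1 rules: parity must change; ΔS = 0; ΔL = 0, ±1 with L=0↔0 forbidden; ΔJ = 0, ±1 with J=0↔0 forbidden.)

1

(a)–(b): forbidden (ΔS, ΔL, ΔJ).
(a)–(c): forbidden (ΔS).
(a)–(d): allowed.
(b)–(c): forbidden (parity, ΔS, ΔL, ΔJ).
(b)–(d): forbidden (parity, ΔS, ΔL, ΔJ).
(c)–(d): forbidden (parity, ΔS).
Allowed pairs: 1 of 6.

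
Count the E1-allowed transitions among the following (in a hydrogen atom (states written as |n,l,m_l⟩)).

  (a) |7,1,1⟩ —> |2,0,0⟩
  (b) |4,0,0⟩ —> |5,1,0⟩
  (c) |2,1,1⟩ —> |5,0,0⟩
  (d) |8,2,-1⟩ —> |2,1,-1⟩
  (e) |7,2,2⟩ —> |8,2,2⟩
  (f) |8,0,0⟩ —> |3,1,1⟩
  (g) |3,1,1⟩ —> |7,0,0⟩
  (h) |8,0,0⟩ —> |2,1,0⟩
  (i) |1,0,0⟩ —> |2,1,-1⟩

8

(a) allowed
(b) allowed
(c) allowed
(d) allowed
(e) forbidden — Δl = +0 (E1 requires Δl = ±1)
(f) allowed
(g) allowed
(h) allowed
(i) allowed
Total allowed: 8 of 9.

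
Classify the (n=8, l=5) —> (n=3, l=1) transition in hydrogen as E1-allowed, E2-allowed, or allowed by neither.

Δl = 1 − 5 = -4; l_i + l_f = 6.
E1 (Δl = ±1): not satisfied.
E2 (Δl = 0,±2, l_i+l_f ≥ 2): not satisfied.

neither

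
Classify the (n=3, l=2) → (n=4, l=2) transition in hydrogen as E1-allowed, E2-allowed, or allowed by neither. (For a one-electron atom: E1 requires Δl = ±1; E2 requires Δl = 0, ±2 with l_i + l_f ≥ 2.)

Δl = 2 − 2 = +0; l_i + l_f = 4.
E1 (Δl = ±1): not satisfied.
E2 (Δl = 0,±2, l_i+l_f ≥ 2): satisfied.

E2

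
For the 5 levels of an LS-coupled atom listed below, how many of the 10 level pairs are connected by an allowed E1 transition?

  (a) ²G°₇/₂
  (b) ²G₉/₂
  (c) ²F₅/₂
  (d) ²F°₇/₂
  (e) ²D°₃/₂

5

(a)–(b): allowed.
(a)–(c): allowed.
(a)–(d): forbidden (parity).
(a)–(e): forbidden (parity, ΔL, ΔJ).
(b)–(c): forbidden (parity, ΔJ).
(b)–(d): allowed.
(b)–(e): forbidden (ΔL, ΔJ).
(c)–(d): allowed.
(c)–(e): allowed.
(d)–(e): forbidden (parity, ΔJ).
Allowed pairs: 5 of 10.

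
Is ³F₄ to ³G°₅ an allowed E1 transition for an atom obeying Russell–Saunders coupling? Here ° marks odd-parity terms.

allowed

Parity must change: even → odd — ✓.
ΔS = 0: S: 1 → 1 — ✓.
ΔL = 0, ±1 (not L=0↔0): L: 3 → 4, ΔL = +1 — ✓.
ΔJ = 0, ±1 (not J=0↔0): J: 4 → 5, ΔJ = +1 — ✓.
All four E1 rules are satisfied.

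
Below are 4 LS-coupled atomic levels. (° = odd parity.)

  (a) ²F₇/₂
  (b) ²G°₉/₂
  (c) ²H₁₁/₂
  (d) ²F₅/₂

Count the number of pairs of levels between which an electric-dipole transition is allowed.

2

(a)–(b): allowed.
(a)–(c): forbidden (parity, ΔL, ΔJ).
(a)–(d): forbidden (parity).
(b)–(c): allowed.
(b)–(d): forbidden (ΔJ).
(c)–(d): forbidden (parity, ΔL, ΔJ).
Allowed pairs: 2 of 6.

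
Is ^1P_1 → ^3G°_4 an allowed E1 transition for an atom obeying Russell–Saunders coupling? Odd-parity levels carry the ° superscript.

forbidden

Reading off the term symbols: S 0→1, L 1→4, J 1→4, parity even→odd.
Parity must change: even → odd — ✓.
ΔJ = 0, ±1 (not J=0↔0): J: 1 → 4, ΔJ = +3 — ✗.
ΔL = 0, ±1 (not L=0↔0): L: 1 → 4, ΔL = +3 — ✗.
ΔS = 0: S: 0 → 1 — ✗.
Rule(s) violated: ΔS, ΔL, ΔJ.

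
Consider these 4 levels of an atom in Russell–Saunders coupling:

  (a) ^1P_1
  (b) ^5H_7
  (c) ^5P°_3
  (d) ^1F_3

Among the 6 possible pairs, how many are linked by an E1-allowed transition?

(a)–(b): forbidden (parity, ΔS, ΔL, ΔJ).
(a)–(c): forbidden (ΔS, ΔJ).
(a)–(d): forbidden (parity, ΔL, ΔJ).
(b)–(c): forbidden (ΔL, ΔJ).
(b)–(d): forbidden (parity, ΔS, ΔL, ΔJ).
(c)–(d): forbidden (ΔS, ΔL).
Allowed pairs: 0 of 6.

0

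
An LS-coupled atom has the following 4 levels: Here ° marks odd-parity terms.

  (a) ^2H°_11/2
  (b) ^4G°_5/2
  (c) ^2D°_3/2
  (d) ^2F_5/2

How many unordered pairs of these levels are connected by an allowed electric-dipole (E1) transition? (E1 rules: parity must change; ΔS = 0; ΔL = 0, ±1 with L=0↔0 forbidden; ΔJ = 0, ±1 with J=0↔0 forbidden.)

(a)–(b): forbidden (parity, ΔS, ΔJ).
(a)–(c): forbidden (parity, ΔL, ΔJ).
(a)–(d): forbidden (ΔL, ΔJ).
(b)–(c): forbidden (parity, ΔS, ΔL).
(b)–(d): forbidden (ΔS).
(c)–(d): allowed.
Allowed pairs: 1 of 6.

1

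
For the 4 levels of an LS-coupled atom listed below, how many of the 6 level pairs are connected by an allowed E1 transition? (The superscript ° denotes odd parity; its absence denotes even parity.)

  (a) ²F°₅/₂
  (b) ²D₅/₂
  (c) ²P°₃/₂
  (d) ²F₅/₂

3

(a)–(b): allowed.
(a)–(c): forbidden (parity, ΔL).
(a)–(d): allowed.
(b)–(c): allowed.
(b)–(d): forbidden (parity).
(c)–(d): forbidden (ΔL).
Allowed pairs: 3 of 6.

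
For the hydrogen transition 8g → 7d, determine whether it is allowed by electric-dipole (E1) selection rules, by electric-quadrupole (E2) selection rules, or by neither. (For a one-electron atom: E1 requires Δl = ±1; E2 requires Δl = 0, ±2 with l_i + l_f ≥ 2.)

Δl = 2 − 4 = -2; l_i + l_f = 6.
E1 (Δl = ±1): not satisfied.
E2 (Δl = 0,±2, l_i+l_f ≥ 2): satisfied.

E2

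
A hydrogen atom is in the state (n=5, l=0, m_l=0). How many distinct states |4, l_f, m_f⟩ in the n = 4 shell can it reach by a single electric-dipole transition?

3

E1 requires Δl = ±1, so l_f ∈ {-1, 1}; with 0 ≤ l_f ≤ n_f−1 = 3, the allowed l_f values are {1}.
For l_f = 1: m_f ∈ {m_i−1, m_i, m_i+1} ∩ [−1, 1] = {-1, 0, 1} → 3 states.
Total: 3.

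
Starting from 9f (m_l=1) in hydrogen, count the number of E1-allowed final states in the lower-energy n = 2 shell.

0

E1 requires l_f ∈ {2, 4}, but neither lies in [0, 1], so no final state is reachable.
Total: 0.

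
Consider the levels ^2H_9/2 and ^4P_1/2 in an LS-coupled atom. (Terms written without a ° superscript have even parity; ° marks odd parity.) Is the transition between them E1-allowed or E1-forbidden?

forbidden

Reading off the term symbols: S 1/2→3/2, L 5→1, J 9/2→1/2, parity even→even.
ΔS = 0: S: 1/2 → 3/2 — ✗.
ΔL = 0, ±1 (not L=0↔0): L: 5 → 1, ΔL = -4 — ✗.
ΔJ = 0, ±1 (not J=0↔0): J: 9/2 → 1/2, ΔJ = -4 — ✗.
Parity must change: even → even — ✗.
Rule(s) violated: parity, ΔS, ΔL, ΔJ.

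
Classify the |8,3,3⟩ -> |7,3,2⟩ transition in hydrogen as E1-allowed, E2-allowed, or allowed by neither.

E2

Δl = 3 − 3 = +0; l_i + l_f = 6.
Δm_l = -1.
E1 (Δl = ±1, |Δm_l| ≤ 1): not satisfied.
E2 (Δl = 0,±2, l_i+l_f ≥ 2, |Δm_l| ≤ 2): satisfied.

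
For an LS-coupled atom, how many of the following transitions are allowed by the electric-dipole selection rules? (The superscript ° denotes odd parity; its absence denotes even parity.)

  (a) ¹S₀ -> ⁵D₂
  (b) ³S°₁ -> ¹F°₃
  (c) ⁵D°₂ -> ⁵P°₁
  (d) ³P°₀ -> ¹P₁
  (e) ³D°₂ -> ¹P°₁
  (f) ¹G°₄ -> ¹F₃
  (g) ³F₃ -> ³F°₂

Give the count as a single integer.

2

(a) forbidden (parity, ΔS, ΔL, ΔJ fail)
(b) forbidden (parity, ΔS, ΔL, ΔJ fail)
(c) forbidden (parity fails)
(d) forbidden (ΔS fails)
(e) forbidden (parity, ΔS fail)
(f) allowed
(g) allowed
Total allowed: 2 of 7.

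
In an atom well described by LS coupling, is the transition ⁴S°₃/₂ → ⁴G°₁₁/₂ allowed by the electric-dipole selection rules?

Initial level: S=3/2, L=0, J=3/2, parity odd. Final level: S=3/2, L=4, J=11/2, parity odd.
ΔL = 0, ±1 (not L=0↔0): L: 0 → 4, ΔL = +4 — ✗.
Parity must change: odd → odd — ✗.
ΔJ = 0, ±1 (not J=0↔0): J: 3/2 → 11/2, ΔJ = +4 — ✗.
ΔS = 0: S: 3/2 → 3/2 — ✓.
Rule(s) violated: parity, ΔL, ΔJ.

forbidden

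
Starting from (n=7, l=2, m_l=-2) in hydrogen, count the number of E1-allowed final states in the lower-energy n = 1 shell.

0

E1 requires l_f ∈ {1, 3}, but neither lies in [0, 0], so no final state is reachable.
Total: 0.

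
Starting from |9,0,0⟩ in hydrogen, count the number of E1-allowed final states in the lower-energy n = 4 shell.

3

E1 requires Δl = ±1, so l_f ∈ {-1, 1}; with 0 ≤ l_f ≤ n_f−1 = 3, the allowed l_f values are {1}.
For l_f = 1: m_f ∈ {m_i−1, m_i, m_i+1} ∩ [−1, 1] = {-1, 0, 1} → 3 states.
Total: 3.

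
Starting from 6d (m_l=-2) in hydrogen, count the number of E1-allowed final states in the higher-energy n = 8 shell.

4

E1 requires Δl = ±1, so l_f ∈ {1, 3}; with 0 ≤ l_f ≤ n_f−1 = 7, the allowed l_f values are {1, 3}.
For l_f = 1: m_f ∈ {m_i−1, m_i, m_i+1} ∩ [−1, 1] = {-1} → 1 state.
For l_f = 3: m_f ∈ {m_i−1, m_i, m_i+1} ∩ [−3, 3] = {-3, -2, -1} → 3 states.
Total: 4.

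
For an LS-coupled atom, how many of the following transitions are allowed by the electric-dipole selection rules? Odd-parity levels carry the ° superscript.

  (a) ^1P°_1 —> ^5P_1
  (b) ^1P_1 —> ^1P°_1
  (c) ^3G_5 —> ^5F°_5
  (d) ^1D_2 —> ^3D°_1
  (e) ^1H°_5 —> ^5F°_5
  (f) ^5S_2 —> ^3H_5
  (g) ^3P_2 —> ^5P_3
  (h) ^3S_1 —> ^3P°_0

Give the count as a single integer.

2

(a) forbidden (ΔS fails)
(b) allowed
(c) forbidden (ΔS fails)
(d) forbidden (ΔS fails)
(e) forbidden (parity, ΔS, ΔL fail)
(f) forbidden (parity, ΔS, ΔL, ΔJ fail)
(g) forbidden (parity, ΔS fail)
(h) allowed
Total allowed: 2 of 8.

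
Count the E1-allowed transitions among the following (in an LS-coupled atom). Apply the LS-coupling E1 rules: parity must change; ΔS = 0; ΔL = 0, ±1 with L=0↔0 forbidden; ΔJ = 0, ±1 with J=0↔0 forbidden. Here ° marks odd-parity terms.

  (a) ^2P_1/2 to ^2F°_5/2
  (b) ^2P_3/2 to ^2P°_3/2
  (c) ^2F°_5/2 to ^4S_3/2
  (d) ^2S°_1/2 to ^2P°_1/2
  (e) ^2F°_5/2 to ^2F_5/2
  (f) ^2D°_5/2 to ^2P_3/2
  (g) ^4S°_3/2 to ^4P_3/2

4

(a) forbidden (ΔL, ΔJ fail)
(b) allowed
(c) forbidden (ΔS, ΔL fail)
(d) forbidden (parity fails)
(e) allowed
(f) allowed
(g) allowed
Total allowed: 4 of 7.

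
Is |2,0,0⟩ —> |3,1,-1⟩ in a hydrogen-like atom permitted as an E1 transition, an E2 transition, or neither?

Δl = 1 − 0 = +1; l_i + l_f = 1.
Δm_l = -1.
E1 (Δl = ±1, |Δm_l| ≤ 1): satisfied.
E2 (Δl = 0,±2, l_i+l_f ≥ 2, |Δm_l| ≤ 2): not satisfied.

E1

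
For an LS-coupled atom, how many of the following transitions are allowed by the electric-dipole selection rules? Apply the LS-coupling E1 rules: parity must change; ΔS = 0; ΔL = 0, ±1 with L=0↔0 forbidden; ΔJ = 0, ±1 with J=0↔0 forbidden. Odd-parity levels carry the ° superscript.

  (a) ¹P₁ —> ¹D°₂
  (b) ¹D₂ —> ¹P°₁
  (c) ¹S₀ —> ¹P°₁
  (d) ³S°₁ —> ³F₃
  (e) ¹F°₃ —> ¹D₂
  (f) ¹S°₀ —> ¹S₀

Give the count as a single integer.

(a) allowed
(b) allowed
(c) allowed
(d) forbidden (ΔL, ΔJ fail)
(e) allowed
(f) forbidden (ΔL, ΔJ fail)
Total allowed: 4 of 6.

4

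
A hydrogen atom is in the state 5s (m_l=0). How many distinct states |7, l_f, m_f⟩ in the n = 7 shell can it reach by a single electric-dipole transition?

E1 requires Δl = ±1, so l_f ∈ {-1, 1}; with 0 ≤ l_f ≤ n_f−1 = 6, the allowed l_f values are {1}.
For l_f = 1: m_f ∈ {m_i−1, m_i, m_i+1} ∩ [−1, 1] = {-1, 0, 1} → 3 states.
Total: 3.

3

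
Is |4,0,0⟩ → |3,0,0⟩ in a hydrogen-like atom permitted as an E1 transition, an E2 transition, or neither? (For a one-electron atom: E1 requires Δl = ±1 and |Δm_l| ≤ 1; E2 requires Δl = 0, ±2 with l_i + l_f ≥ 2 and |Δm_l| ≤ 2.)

Δl = 0 − 0 = +0; l_i + l_f = 0.
Δm_l = +0.
E1 (Δl = ±1, |Δm_l| ≤ 1): not satisfied.
E2 (Δl = 0,±2, l_i+l_f ≥ 2, |Δm_l| ≤ 2): not satisfied.

neither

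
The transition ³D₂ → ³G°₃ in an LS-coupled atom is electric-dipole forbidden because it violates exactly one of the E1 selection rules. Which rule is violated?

ΔL = 0, ±1 (not L=0↔0): L: 2 → 4, ΔL = +2 — fails.
ΔJ = 0, ±1 (not J=0↔0): J: 2 → 3, ΔJ = +1 — ok.
ΔS = 0: S: 1 → 1 — ok.
Parity must change: even → odd — ok.

the ΔL = 0, ±1 rule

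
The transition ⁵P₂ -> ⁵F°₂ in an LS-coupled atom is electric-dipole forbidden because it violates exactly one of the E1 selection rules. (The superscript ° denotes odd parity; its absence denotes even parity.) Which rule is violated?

the ΔL = 0, ±1 rule

Initial level: S=2, L=1, J=2, parity even. Final level: S=2, L=3, J=2, parity odd.
Parity must change: even → odd — ok.
ΔS = 0: S: 2 → 2 — ok.
ΔL = 0, ±1 (not L=0↔0): L: 1 → 3, ΔL = +2 — fails.
ΔJ = 0, ±1 (not J=0↔0): J: 2 → 2, ΔJ = +0 — ok.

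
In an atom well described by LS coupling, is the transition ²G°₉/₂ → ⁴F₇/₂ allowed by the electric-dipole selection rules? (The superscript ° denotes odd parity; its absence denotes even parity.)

forbidden

Reading off the term symbols: S 1/2→3/2, L 4→3, J 9/2→7/2, parity odd→even.
Parity must change: odd → even — satisfied.
ΔS = 0: S: 1/2 → 3/2 — violated.
ΔL = 0, ±1 (not L=0↔0): L: 4 → 3, ΔL = -1 — satisfied.
ΔJ = 0, ±1 (not J=0↔0): J: 9/2 → 7/2, ΔJ = -1 — satisfied.
Rule(s) violated: ΔS.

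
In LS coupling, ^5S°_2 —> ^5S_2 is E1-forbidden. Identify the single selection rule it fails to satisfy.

the L=0 ↔ L=0 exclusion

Initial level: S=2, L=0, J=2, parity odd. Final level: S=2, L=0, J=2, parity even.
Parity must change: odd → even — satisfied.
ΔS = 0: S: 2 → 2 — satisfied.
ΔL = 0, ±1 (not L=0↔0): L: 0 → 0, ΔL = +0 — violated.
ΔJ = 0, ±1 (not J=0↔0): J: 2 → 2, ΔJ = +0 — satisfied.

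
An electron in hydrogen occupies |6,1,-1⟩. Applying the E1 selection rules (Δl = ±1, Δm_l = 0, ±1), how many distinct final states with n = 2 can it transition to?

1

E1 requires Δl = ±1, so l_f ∈ {0, 2}; with 0 ≤ l_f ≤ n_f−1 = 1, the allowed l_f values are {0}.
For l_f = 0: m_f ∈ {m_i−1, m_i, m_i+1} ∩ [−0, 0] = {0} → 1 state.
Total: 1.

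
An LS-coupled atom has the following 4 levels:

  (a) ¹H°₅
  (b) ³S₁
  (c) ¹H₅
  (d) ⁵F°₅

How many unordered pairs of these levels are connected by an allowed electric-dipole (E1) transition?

(a)–(b): forbidden (ΔS, ΔL, ΔJ).
(a)–(c): allowed.
(a)–(d): forbidden (parity, ΔS, ΔL).
(b)–(c): forbidden (parity, ΔS, ΔL, ΔJ).
(b)–(d): forbidden (ΔS, ΔL, ΔJ).
(c)–(d): forbidden (ΔS, ΔL).
Allowed pairs: 1 of 6.

1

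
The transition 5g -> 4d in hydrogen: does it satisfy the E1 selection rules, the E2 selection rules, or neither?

Δl = 2 − 4 = -2; l_i + l_f = 6.
E1 (Δl = ±1): not satisfied.
E2 (Δl = 0,±2, l_i+l_f ≥ 2): satisfied.

E2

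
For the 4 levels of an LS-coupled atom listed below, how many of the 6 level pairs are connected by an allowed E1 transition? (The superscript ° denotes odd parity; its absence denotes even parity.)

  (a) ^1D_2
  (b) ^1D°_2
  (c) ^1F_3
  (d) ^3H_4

(a)–(b): allowed.
(a)–(c): forbidden (parity).
(a)–(d): forbidden (parity, ΔS, ΔL, ΔJ).
(b)–(c): allowed.
(b)–(d): forbidden (ΔS, ΔL, ΔJ).
(c)–(d): forbidden (parity, ΔS, ΔL).
Allowed pairs: 2 of 6.

2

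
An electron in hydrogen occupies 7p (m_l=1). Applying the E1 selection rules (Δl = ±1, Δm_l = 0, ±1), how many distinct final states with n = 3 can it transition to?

E1 requires Δl = ±1, so l_f ∈ {0, 2}; with 0 ≤ l_f ≤ n_f−1 = 2, the allowed l_f values are {0, 2}.
For l_f = 0: m_f ∈ {m_i−1, m_i, m_i+1} ∩ [−0, 0] = {0} → 1 state.
For l_f = 2: m_f ∈ {m_i−1, m_i, m_i+1} ∩ [−2, 2] = {0, 1, 2} → 3 states.
Total: 4.

4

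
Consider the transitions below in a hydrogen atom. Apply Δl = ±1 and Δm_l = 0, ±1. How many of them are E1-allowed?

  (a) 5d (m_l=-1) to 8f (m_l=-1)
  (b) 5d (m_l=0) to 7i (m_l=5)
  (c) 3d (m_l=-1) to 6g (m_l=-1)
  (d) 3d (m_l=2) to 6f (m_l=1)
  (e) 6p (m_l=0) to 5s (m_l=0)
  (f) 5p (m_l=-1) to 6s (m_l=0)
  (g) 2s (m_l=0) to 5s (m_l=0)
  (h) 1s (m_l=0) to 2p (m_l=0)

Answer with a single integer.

5

(a) allowed
(b) forbidden — Δl = +4 (E1 requires Δl = ±1); Δm_l = +5 (E1 requires Δm_l = 0, ±1)
(c) forbidden — Δl = +2 (E1 requires Δl = ±1)
(d) allowed
(e) allowed
(f) allowed
(g) forbidden — Δl = +0 (E1 requires Δl = ±1)
(h) allowed
Total allowed: 5 of 8.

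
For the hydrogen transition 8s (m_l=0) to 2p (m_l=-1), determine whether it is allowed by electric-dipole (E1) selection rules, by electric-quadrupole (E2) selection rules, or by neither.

Δl = 1 − 0 = +1; l_i + l_f = 1.
Δm_l = -1.
E1 (Δl = ±1, |Δm_l| ≤ 1): satisfied.
E2 (Δl = 0,±2, l_i+l_f ≥ 2, |Δm_l| ≤ 2): not satisfied.

E1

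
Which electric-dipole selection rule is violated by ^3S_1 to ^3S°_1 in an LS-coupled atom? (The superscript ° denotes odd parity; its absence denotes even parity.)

Initial level: S=1, L=0, J=1, parity even. Final level: S=1, L=0, J=1, parity odd.
ΔS = 0: S: 1 → 1 — satisfied.
ΔL = 0, ±1 (not L=0↔0): L: 0 → 0, ΔL = +0 — violated.
Parity must change: even → odd — satisfied.
ΔJ = 0, ±1 (not J=0↔0): J: 1 → 1, ΔJ = +0 — satisfied.

the L=0 ↔ L=0 exclusion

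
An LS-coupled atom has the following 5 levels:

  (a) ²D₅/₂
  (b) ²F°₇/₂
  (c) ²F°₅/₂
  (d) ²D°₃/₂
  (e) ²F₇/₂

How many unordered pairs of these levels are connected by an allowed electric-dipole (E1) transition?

5

(a)–(b): allowed.
(a)–(c): allowed.
(a)–(d): allowed.
(a)–(e): forbidden (parity).
(b)–(c): forbidden (parity).
(b)–(d): forbidden (parity, ΔJ).
(b)–(e): allowed.
(c)–(d): forbidden (parity).
(c)–(e): allowed.
(d)–(e): forbidden (ΔJ).
Allowed pairs: 5 of 10.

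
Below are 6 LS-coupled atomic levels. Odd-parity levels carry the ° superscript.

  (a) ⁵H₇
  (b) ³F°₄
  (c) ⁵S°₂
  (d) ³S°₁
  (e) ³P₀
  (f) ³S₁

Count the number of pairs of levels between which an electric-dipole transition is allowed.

(a)–(b): forbidden (ΔS, ΔL, ΔJ).
(a)–(c): forbidden (ΔL, ΔJ).
(a)–(d): forbidden (ΔS, ΔL, ΔJ).
(a)–(e): forbidden (parity, ΔS, ΔL, ΔJ).
(a)–(f): forbidden (parity, ΔS, ΔL, ΔJ).
(b)–(c): forbidden (parity, ΔS, ΔL, ΔJ).
(b)–(d): forbidden (parity, ΔL, ΔJ).
(b)–(e): forbidden (ΔL, ΔJ).
(b)–(f): forbidden (ΔL, ΔJ).
(c)–(d): forbidden (parity, ΔS, ΔL).
(c)–(e): forbidden (ΔS, ΔJ).
(c)–(f): forbidden (ΔS, ΔL).
(d)–(e): allowed.
(d)–(f): forbidden (ΔL).
(e)–(f): forbidden (parity).
Allowed pairs: 1 of 15.

1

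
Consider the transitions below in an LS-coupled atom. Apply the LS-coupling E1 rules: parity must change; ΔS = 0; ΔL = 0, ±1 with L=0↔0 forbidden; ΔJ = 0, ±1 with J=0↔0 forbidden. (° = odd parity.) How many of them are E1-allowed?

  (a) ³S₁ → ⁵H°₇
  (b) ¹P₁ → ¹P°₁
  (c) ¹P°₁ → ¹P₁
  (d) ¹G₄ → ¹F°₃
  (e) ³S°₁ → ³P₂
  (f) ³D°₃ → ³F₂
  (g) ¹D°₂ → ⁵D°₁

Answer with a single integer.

(a) forbidden (ΔS, ΔL, ΔJ fail)
(b) allowed
(c) allowed
(d) allowed
(e) allowed
(f) allowed
(g) forbidden (parity, ΔS fail)
Total allowed: 5 of 7.

5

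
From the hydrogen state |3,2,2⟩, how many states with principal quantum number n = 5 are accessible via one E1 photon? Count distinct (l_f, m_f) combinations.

4

E1 requires Δl = ±1, so l_f ∈ {1, 3}; with 0 ≤ l_f ≤ n_f−1 = 4, the allowed l_f values are {1, 3}.
For l_f = 1: m_f ∈ {m_i−1, m_i, m_i+1} ∩ [−1, 1] = {1} → 1 state.
For l_f = 3: m_f ∈ {m_i−1, m_i, m_i+1} ∩ [−3, 3] = {1, 2, 3} → 3 states.
Total: 4.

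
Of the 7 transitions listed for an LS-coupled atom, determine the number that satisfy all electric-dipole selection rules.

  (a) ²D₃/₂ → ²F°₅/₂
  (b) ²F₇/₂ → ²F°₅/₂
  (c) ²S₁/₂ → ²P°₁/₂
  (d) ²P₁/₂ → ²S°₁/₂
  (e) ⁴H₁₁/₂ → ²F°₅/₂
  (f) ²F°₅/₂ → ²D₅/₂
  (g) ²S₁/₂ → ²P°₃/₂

6

(a) allowed
(b) allowed
(c) allowed
(d) allowed
(e) forbidden (ΔS, ΔL, ΔJ fail)
(f) allowed
(g) allowed
Total allowed: 6 of 7.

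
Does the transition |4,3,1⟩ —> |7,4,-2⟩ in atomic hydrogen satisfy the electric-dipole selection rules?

forbidden

Initial l = 3, final l = 4, so Δl = +1. E1 requires Δl = ±1: ok.
Δm_l = -2 − (1) = -3. E1 requires Δm_l = 0, ±1: fails.
The transition is electric-dipole forbidden.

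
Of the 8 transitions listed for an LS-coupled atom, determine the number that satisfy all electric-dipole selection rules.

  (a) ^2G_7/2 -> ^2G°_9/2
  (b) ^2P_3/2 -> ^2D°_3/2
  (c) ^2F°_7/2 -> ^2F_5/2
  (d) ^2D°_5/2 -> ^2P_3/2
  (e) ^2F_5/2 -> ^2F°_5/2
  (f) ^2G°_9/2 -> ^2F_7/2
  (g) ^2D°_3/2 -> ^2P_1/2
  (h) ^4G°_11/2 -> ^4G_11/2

(a) allowed
(b) allowed
(c) allowed
(d) allowed
(e) allowed
(f) allowed
(g) allowed
(h) allowed
Total allowed: 8 of 8.

8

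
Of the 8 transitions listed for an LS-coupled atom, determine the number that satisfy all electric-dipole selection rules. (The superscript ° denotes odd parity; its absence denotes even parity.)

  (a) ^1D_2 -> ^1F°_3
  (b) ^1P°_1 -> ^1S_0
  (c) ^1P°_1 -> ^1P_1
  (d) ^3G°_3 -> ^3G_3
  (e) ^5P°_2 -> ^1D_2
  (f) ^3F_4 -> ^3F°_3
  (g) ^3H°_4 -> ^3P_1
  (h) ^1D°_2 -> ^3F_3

5

(a) allowed
(b) allowed
(c) allowed
(d) allowed
(e) forbidden (ΔS fails)
(f) allowed
(g) forbidden (ΔL, ΔJ fail)
(h) forbidden (ΔS fails)
Total allowed: 5 of 8.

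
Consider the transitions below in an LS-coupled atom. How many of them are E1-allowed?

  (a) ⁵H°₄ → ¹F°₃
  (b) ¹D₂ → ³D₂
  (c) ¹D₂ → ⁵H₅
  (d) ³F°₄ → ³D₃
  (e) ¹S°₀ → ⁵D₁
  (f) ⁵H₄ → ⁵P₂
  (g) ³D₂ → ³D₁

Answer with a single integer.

(a) forbidden (parity, ΔS, ΔL fail)
(b) forbidden (parity, ΔS fail)
(c) forbidden (parity, ΔS, ΔL, ΔJ fail)
(d) allowed
(e) forbidden (ΔS, ΔL fail)
(f) forbidden (parity, ΔL, ΔJ fail)
(g) forbidden (parity fails)
Total allowed: 1 of 7.

1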